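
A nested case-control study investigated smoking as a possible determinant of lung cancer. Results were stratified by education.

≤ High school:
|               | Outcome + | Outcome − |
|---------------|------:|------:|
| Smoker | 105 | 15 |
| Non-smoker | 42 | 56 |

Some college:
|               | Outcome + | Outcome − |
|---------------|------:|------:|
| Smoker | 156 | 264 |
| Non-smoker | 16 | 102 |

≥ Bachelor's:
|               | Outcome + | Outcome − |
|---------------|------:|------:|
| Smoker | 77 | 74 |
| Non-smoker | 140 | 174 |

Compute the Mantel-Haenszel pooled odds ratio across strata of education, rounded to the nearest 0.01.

OR_MH = Σ(aᵢdᵢ/nᵢ) / Σ(bᵢcᵢ/nᵢ), where nᵢ is the stratum total.
Stratum 1 (≤ High school): n = 218; a·d/n = 105·56/218 = 26.9725; b·c/n = 15·42/218 = 2.8899
Stratum 2 (Some college): n = 538; a·d/n = 156·102/538 = 29.5762; b·c/n = 264·16/538 = 7.8513
Stratum 3 (≥ Bachelor's): n = 465; a·d/n = 77·174/465 = 28.8129; b·c/n = 74·140/465 = 22.2796
OR_MH = (26.9725 + 29.5762 + 28.8129) / (2.8899 + 7.8513 + 22.2796) = 85.3616 / 33.0208 = 2.58509

2.59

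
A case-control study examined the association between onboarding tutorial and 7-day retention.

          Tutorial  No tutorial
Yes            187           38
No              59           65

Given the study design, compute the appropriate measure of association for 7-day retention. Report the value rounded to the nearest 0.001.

Reading the table with exposure as columns: a = 187 (Tutorial, case), b = 59 (Tutorial, non-case), c = 38 (No tutorial, case), d = 65.
This is a case-control study: participants were sampled on outcome status, so risks in the source population cannot be estimated directly — relative risk is not valid here. The odds ratio is the appropriate measure.
OR = (a·d)/(b·c) = (187 × 65) / (59 × 38) = 12155 / 2242 = 5.42150

5.421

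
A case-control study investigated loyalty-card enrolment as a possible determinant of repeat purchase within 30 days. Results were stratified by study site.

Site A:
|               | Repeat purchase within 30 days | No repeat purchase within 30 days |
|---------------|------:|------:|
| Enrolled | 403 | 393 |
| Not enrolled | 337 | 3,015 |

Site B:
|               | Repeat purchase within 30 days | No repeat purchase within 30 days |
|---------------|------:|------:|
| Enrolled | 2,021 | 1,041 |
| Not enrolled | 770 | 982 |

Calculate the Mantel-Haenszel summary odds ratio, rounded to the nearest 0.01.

OR_MH = Σ(aᵢdᵢ/nᵢ) / Σ(bᵢcᵢ/nᵢ), where nᵢ is the stratum total.
Stratum 1 (Site A): n = 4148; a·d/n = 403·3015/4148 = 292.9231; b·c/n = 393·337/4148 = 31.9289
Stratum 2 (Site B): n = 4814; a·d/n = 2021·982/4814 = 412.2605; b·c/n = 1041·770/4814 = 166.5081
OR_MH = (292.9231 + 412.2605) / (31.9289 + 166.5081) = 705.1836 / 198.4370 = 3.55369

3.55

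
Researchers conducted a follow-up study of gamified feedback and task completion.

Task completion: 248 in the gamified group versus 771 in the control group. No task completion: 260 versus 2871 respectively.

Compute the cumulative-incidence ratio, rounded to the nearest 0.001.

From the description: a = 248, b = 260, c = 771, d = 2871.
Risk in exposed = 248/508 = 0.48819; risk in unexposed = 771/3642 = 0.21170.
RR = 0.48819 / 0.21170 = 2.30608
The risk among the exposed is 2.31 times that among the unexposed.

2.306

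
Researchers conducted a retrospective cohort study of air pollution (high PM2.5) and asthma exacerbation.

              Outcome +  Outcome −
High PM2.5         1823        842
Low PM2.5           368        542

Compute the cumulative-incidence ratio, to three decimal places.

Cells: a = 1823, b = 842, c = 368, d = 542.
Risk in exposed = 1823/2665 = 0.68405; risk in unexposed = 368/910 = 0.40440.
RR = 0.68405 / 0.40440 = 1.69154
The risk among the exposed is 1.69 times that among the unexposed.

1.692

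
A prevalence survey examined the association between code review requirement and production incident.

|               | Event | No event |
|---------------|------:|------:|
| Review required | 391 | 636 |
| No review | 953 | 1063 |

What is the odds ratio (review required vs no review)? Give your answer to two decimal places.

Cells: a = 391, b = 636, c = 953, d = 1063.
OR = (a·d)/(b·c) = (391 × 1063) / (636 × 953) = 415633 / 606108 = 0.68574
Exposure is associated with lower odds of production incident (OR = 0.69 < 1).

0.69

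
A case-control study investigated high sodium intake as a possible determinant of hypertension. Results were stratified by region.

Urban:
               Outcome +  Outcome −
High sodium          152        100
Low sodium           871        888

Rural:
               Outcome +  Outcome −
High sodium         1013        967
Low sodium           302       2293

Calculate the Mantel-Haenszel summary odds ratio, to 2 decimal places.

OR_MH = Σ(aᵢdᵢ/nᵢ) / Σ(bᵢcᵢ/nᵢ), where nᵢ is the stratum total.
Stratum 1 (Urban): n = 2011; a·d/n = 152·888/2011 = 67.1188; b·c/n = 100·871/2011 = 43.3118
Stratum 2 (Rural): n = 4575; a·d/n = 1013·2293/4575 = 507.7178; b·c/n = 967·302/4575 = 63.8326
OR_MH = (67.1188 + 507.7178) / (43.3118 + 63.8326) = 574.8367 / 107.1444 = 5.36507

5.37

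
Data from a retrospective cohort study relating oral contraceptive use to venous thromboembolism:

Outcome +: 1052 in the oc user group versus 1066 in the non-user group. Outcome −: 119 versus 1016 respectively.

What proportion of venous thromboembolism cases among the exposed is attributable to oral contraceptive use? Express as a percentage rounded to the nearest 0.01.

From the description: a = 1052, b = 119, c = 1066, d = 1016.
Risk in exposed = 1052/1171 = 0.89838; risk in unexposed = 1066/2082 = 0.51201.
RR = 0.89838/0.51201 = 1.75462
AR% = (RR − 1)/RR × 100 = (1.75462 − 1)/1.75462 × 100 = 43.0075%

43.01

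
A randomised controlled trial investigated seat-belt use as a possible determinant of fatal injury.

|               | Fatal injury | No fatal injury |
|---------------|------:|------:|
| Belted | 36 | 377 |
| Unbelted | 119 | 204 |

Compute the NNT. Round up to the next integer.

Risk in treated group = 36/413 = 0.08717; risk in control = 119/323 = 0.36842.
Absolute risk reduction = 0.36842 − 0.08717 = 0.28125
NNT = 1 / ARR = 1 / 0.28125 = 3.556 → round up → 4

4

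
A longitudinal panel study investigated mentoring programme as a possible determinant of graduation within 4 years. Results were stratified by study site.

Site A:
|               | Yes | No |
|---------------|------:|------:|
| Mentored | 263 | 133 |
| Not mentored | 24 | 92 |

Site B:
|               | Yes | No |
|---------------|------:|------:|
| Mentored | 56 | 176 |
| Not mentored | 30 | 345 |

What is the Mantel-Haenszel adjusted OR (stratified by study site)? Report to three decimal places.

5.296

OR_MH = Σ(aᵢdᵢ/nᵢ) / Σ(bᵢcᵢ/nᵢ), where nᵢ is the stratum total.
Stratum 1 (Site A): n = 512; a·d/n = 263·92/512 = 47.2578; b·c/n = 133·24/512 = 6.2344
Stratum 2 (Site B): n = 607; a·d/n = 56·345/607 = 31.8287; b·c/n = 176·30/607 = 8.6985
OR_MH = (47.2578 + 31.8287) / (6.2344 + 8.6985) = 79.0865 / 14.9329 = 5.29613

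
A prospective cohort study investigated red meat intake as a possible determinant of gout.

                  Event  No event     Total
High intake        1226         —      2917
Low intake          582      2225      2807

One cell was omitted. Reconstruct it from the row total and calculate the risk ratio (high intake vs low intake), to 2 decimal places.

2.03

The missing cell is in the exposed row: 2917 − 1226 = 1691.
So a = 1226, b = 1691, c = 582, d = 2225.
RR = [a/(a+b)] / [c/(c+d)] = (1226/2917) / (582/2807) = 0.42029/0.20734 = 2.02709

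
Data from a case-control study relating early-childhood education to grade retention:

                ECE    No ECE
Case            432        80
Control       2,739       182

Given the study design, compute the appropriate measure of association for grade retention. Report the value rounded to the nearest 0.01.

Reading the table with exposure as columns: a = 432 (ECE, case), b = 2739 (ECE, non-case), c = 80 (No ECE, case), d = 182.
This is a case-control study: participants were sampled on outcome status, so risks in the source population cannot be estimated directly — relative risk is not valid here. The odds ratio is the appropriate measure.
OR = (a·d)/(b·c) = (432 × 182) / (2739 × 80) = 78624 / 219120 = 0.35882

0.36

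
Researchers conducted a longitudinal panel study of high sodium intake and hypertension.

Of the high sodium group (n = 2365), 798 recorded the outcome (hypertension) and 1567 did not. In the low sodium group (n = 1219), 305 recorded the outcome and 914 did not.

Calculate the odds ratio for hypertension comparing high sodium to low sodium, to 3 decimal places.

From the description: a = 798, b = 1567, c = 305, d = 914.
OR = (a·d)/(b·c) = (798 × 914) / (1567 × 305) = 729372 / 477935 = 1.52609
The odds of hypertension are about 1.53 times as high in the high sodium group.

1.526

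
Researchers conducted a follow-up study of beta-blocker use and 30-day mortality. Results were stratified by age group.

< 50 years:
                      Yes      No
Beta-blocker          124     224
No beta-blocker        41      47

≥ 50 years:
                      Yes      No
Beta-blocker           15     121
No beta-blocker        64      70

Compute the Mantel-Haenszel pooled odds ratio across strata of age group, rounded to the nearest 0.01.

OR_MH = Σ(aᵢdᵢ/nᵢ) / Σ(bᵢcᵢ/nᵢ), where nᵢ is the stratum total.
Stratum 1 (< 50 years): n = 436; a·d/n = 124·47/436 = 13.3670; b·c/n = 224·41/436 = 21.0642
Stratum 2 (≥ 50 years): n = 270; a·d/n = 15·70/270 = 3.8889; b·c/n = 121·64/270 = 28.6815
OR_MH = (13.3670 + 3.8889) / (21.0642 + 28.6815) = 17.2559 / 49.7457 = 0.34688

0.35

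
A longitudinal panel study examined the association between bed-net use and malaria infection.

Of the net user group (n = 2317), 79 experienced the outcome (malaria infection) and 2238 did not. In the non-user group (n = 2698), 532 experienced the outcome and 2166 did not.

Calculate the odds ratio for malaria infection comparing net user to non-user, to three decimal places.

0.144

From the description: a = 79, b = 2238, c = 532, d = 2166.
OR = (a·d)/(b·c) = (79 × 2166) / (2238 × 532) = 171114 / 1190616 = 0.14372
Exposure is associated with lower odds of malaria infection (OR = 0.14 < 1).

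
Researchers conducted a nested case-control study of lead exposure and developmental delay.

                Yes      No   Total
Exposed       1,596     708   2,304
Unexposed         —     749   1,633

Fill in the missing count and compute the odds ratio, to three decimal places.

1.910

The missing cell is in the unexposed row: 1633 − 749 = 884.
So a = 1596, b = 708, c = 884, d = 749.
OR = (a·d)/(b·c) = (1596 × 749) / (708 × 884) = 1195404 / 625872 = 1.90998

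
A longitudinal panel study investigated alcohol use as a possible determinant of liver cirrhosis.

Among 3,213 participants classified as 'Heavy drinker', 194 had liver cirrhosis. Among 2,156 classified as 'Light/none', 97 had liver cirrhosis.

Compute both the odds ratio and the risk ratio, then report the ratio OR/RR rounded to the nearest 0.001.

1.016

From the description: a = 194, b = 3019, c = 97, d = 2059.
OR = (194·2059)/(3019·97) = 399446/292843 = 1.36403
Risk in exposed = 194/3213 = 0.06038; risk in unexposed = 97/2156 = 0.04499; RR = 1.34205
OR/RR = 1.36403 / 1.34205 = 1.01638
The outcome is rare in both groups, so OR ≈ RR (ratio near 1).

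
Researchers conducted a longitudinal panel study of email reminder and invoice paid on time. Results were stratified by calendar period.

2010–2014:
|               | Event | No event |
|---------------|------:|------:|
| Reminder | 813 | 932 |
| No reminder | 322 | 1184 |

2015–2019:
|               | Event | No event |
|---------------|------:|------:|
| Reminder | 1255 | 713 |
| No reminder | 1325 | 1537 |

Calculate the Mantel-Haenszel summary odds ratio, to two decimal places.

OR_MH = Σ(aᵢdᵢ/nᵢ) / Σ(bᵢcᵢ/nᵢ), where nᵢ is the stratum total.
Stratum 1 (2010–2014): n = 3251; a·d/n = 813·1184/3251 = 296.0910; b·c/n = 932·322/3251 = 92.3113
Stratum 2 (2015–2019): n = 4830; a·d/n = 1255·1537/4830 = 399.3654; b·c/n = 713·1325/4830 = 195.5952
OR_MH = (296.0910 + 399.3654) / (92.3113 + 195.5952) = 695.4565 / 287.9065 = 2.41556

2.42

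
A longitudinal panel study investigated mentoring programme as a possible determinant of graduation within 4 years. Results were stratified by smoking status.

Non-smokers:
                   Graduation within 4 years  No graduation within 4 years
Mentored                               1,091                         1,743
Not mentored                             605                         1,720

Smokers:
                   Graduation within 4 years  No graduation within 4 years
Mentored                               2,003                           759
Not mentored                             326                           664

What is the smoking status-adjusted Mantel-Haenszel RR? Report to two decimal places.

1.78

RR_MH = Σ(aᵢ·n₀ᵢ/nᵢ) / Σ(cᵢ·n₁ᵢ/nᵢ), with n₁ᵢ = aᵢ+bᵢ (exposed), n₀ᵢ = cᵢ+dᵢ (unexposed), nᵢ = n₁ᵢ+n₀ᵢ.
Stratum 1 (Non-smokers): n₁ = 2834, n₀ = 2325, n = 5159; a·n₀/n = 1091·2325/5159 = 491.6796; c·n₁/n = 605·2834/5159 = 332.3454
Stratum 2 (Smokers): n₁ = 2762, n₀ = 990, n = 3752; a·n₀/n = 2003·990/3752 = 528.5101; c·n₁/n = 326·2762/3752 = 239.9819
RR_MH = (491.6796 + 528.5101) / (332.3454 + 239.9819) = 1020.1897 / 572.3273 = 1.78253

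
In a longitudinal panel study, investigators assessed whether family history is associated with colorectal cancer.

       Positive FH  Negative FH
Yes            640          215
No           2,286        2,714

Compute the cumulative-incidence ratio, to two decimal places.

2.98

Reading the table with exposure as columns: a = 640 (Positive FH, case), b = 2286 (Positive FH, non-case), c = 215 (Negative FH, case), d = 2714.
Risk in exposed = 640/2926 = 0.21873; risk in unexposed = 215/2929 = 0.07340.
RR = 0.21873 / 0.07340 = 2.97980
The risk among the exposed is 2.98 times that among the unexposed.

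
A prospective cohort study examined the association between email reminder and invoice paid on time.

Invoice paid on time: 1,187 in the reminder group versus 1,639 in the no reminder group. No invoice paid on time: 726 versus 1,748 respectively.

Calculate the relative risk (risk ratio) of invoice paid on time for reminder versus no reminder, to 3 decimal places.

1.282

From the description: a = 1187, b = 726, c = 1639, d = 1748.
Risk in exposed = 1187/1913 = 0.62049; risk in unexposed = 1639/3387 = 0.48391.
RR = 0.62049 / 0.48391 = 1.28225
The risk among the exposed is 1.28 times that among the unexposed.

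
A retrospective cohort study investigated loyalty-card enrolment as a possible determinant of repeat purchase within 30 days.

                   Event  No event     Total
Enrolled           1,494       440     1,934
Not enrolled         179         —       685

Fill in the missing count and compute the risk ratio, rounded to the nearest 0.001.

The missing cell is in the unexposed row: 685 − 179 = 506.
So a = 1494, b = 440, c = 179, d = 506.
RR = [a/(a+b)] / [c/(c+d)] = (1494/1934) / (179/685) = 0.77249/0.26131 = 2.95619

2.956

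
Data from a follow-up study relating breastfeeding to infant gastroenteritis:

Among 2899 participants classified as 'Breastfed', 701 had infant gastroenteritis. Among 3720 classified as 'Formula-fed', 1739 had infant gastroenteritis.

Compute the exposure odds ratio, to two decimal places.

From the description: a = 701, b = 2198, c = 1739, d = 1981.
OR = (a·d)/(b·c) = (701 × 1981) / (2198 × 1739) = 1388681 / 3822322 = 0.36331
Exposure is associated with lower odds of infant gastroenteritis (OR = 0.36 < 1).

0.36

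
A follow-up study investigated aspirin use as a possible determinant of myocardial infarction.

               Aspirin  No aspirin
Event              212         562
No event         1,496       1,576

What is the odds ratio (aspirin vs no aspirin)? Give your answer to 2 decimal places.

0.40

Reading the table with exposure as columns: a = 212 (Aspirin, case), b = 1496 (Aspirin, non-case), c = 562 (No aspirin, case), d = 1576.
OR = (a·d)/(b·c) = (212 × 1576) / (1496 × 562) = 334112 / 840752 = 0.39740
Exposure is associated with lower odds of myocardial infarction (OR = 0.40 < 1).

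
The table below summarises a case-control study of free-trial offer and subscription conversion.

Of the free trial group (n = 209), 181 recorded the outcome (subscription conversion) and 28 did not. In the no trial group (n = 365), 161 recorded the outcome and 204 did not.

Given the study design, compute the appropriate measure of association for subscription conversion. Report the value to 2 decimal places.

8.19

From the description: a = 181, b = 28, c = 161, d = 204.
This is a case-control study: participants were sampled on outcome status, so risks in the source population cannot be estimated directly — relative risk is not valid here. The odds ratio is the appropriate measure.
OR = (a·d)/(b·c) = (181 × 204) / (28 × 161) = 36924 / 4508 = 8.19077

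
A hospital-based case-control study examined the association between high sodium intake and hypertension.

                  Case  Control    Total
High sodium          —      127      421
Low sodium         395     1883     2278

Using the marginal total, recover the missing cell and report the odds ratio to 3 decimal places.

11.036

The missing cell is in the exposed row: 421 − 127 = 294.
So a = 294, b = 127, c = 395, d = 1883.
OR = (a·d)/(b·c) = (294 × 1883) / (127 × 395) = 553602 / 50165 = 11.03562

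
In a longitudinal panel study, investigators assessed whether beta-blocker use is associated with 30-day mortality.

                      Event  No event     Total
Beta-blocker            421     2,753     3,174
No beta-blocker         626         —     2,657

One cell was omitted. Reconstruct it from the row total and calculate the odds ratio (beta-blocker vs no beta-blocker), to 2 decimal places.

The missing cell is in the unexposed row: 2657 − 626 = 2031.
So a = 421, b = 2753, c = 626, d = 2031.
OR = (a·d)/(b·c) = (421 × 2031) / (2753 × 626) = 855051 / 1723378 = 0.49615

0.50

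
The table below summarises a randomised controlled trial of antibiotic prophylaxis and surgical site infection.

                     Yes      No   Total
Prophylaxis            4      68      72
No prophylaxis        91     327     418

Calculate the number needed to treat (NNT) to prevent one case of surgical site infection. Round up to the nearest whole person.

Risk in treated group = 4/72 = 0.05556; risk in control = 91/418 = 0.21770.
Absolute risk reduction = 0.21770 − 0.05556 = 0.16215
NNT = 1 / ARR = 1 / 0.16215 = 6.167 → round up → 7

7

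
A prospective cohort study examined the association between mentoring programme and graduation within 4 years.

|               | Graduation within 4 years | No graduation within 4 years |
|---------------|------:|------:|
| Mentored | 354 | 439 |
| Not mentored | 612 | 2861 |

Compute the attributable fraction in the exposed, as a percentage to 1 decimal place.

Cells: a = 354, b = 439, c = 612, d = 2861.
Risk in exposed = 354/793 = 0.44641; risk in unexposed = 612/3473 = 0.17622.
RR = 0.44641/0.17622 = 2.53328
AR% = (RR − 1)/RR × 100 = (2.53328 − 1)/2.53328 × 100 = 60.5255%

60.5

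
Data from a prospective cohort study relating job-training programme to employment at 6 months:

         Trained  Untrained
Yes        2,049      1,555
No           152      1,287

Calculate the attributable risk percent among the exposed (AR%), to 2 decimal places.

41.23

Reading the table with exposure as columns: a = 2049 (Trained, case), b = 152 (Trained, non-case), c = 1555 (Untrained, case), d = 1287.
Risk in exposed = 2049/2201 = 0.93094; risk in unexposed = 1555/2842 = 0.54715.
RR = 0.93094/0.54715 = 1.70144
AR% = (RR − 1)/RR × 100 = (1.70144 − 1)/1.70144 × 100 = 41.2261%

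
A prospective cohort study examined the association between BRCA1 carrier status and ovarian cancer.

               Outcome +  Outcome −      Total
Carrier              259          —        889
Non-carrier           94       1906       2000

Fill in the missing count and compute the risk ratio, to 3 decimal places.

The missing cell is in the exposed row: 889 − 259 = 630.
So a = 259, b = 630, c = 94, d = 1906.
RR = [a/(a+b)] / [c/(c+d)] = (259/889) / (94/2000) = 0.29134/0.04700 = 6.19869

6.199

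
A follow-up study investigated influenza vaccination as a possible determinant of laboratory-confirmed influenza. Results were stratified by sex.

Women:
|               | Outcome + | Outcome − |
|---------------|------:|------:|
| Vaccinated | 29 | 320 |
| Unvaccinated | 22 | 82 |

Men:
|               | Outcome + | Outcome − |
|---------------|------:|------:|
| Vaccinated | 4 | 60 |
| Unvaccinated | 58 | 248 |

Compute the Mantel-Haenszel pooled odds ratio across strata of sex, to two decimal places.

OR_MH = Σ(aᵢdᵢ/nᵢ) / Σ(bᵢcᵢ/nᵢ), where nᵢ is the stratum total.
Stratum 1 (Women): n = 453; a·d/n = 29·82/453 = 5.2494; b·c/n = 320·22/453 = 15.5408
Stratum 2 (Men): n = 370; a·d/n = 4·248/370 = 2.6811; b·c/n = 60·58/370 = 9.4054
OR_MH = (5.2494 + 2.6811) / (15.5408 + 9.4054) = 7.9305 / 24.9462 = 0.31790

0.32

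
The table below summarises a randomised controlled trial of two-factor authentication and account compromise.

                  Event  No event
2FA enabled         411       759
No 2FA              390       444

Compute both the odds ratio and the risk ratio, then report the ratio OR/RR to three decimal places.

0.821

Cells: a = 411, b = 759, c = 390, d = 444.
OR = (411·444)/(759·390) = 182484/296010 = 0.61648
Risk in exposed = 411/1170 = 0.35128; risk in unexposed = 390/834 = 0.46763; RR = 0.75120
OR/RR = 0.61648 / 0.75120 = 0.82066
The outcome is not rare, so the OR lies further from 1 than the RR.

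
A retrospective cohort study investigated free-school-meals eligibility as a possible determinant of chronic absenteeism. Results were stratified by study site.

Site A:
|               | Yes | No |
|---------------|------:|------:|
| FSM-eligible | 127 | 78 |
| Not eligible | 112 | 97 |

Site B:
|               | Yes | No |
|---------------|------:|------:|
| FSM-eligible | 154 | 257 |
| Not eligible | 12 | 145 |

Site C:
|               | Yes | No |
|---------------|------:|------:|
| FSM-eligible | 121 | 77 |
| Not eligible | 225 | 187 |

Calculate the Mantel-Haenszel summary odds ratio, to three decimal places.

OR_MH = Σ(aᵢdᵢ/nᵢ) / Σ(bᵢcᵢ/nᵢ), where nᵢ is the stratum total.
Stratum 1 (Site A): n = 414; a·d/n = 127·97/414 = 29.7560; b·c/n = 78·112/414 = 21.1014
Stratum 2 (Site B): n = 568; a·d/n = 154·145/568 = 39.3134; b·c/n = 257·12/568 = 5.4296
Stratum 3 (Site C): n = 610; a·d/n = 121·187/610 = 37.0934; b·c/n = 77·225/610 = 28.4016
OR_MH = (29.7560 + 39.3134 + 37.0934) / (21.1014 + 5.4296 + 28.4016) = 106.1629 / 54.9327 = 1.93260

1.933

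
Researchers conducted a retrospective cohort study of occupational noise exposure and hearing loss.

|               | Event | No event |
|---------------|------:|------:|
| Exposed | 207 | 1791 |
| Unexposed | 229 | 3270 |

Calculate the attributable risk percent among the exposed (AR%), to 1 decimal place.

Cells: a = 207, b = 1791, c = 229, d = 3270.
Risk in exposed = 207/1998 = 0.10360; risk in unexposed = 229/3499 = 0.06545.
RR = 0.10360/0.06545 = 1.58301
AR% = (RR − 1)/RR × 100 = (1.58301 − 1)/1.58301 × 100 = 36.8292%

36.8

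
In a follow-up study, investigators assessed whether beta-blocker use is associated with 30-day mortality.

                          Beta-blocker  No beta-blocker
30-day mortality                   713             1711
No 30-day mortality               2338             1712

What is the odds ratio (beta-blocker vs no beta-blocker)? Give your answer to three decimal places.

0.305

Reading the table with exposure as columns: a = 713 (Beta-blocker, case), b = 2338 (Beta-blocker, non-case), c = 1711 (No beta-blocker, case), d = 1712.
OR = (a·d)/(b·c) = (713 × 1712) / (2338 × 1711) = 1220656 / 4000318 = 0.30514
Exposure is associated with lower odds of 30-day mortality (OR = 0.31 < 1).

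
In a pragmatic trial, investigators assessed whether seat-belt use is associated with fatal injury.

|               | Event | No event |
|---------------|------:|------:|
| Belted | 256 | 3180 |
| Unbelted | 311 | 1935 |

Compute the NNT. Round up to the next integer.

16

Risk in treated group = 256/3436 = 0.07451; risk in control = 311/2246 = 0.13847.
Absolute risk reduction = 0.13847 − 0.07451 = 0.06396
NNT = 1 / ARR = 1 / 0.06396 = 15.634 → round up → 16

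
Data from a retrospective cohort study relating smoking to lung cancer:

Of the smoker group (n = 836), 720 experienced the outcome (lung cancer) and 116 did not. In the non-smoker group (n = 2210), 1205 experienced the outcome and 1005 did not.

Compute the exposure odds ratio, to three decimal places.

From the description: a = 720, b = 116, c = 1205, d = 1005.
OR = (a·d)/(b·c) = (720 × 1005) / (116 × 1205) = 723600 / 139780 = 5.17671
The odds of lung cancer are about 5.18 times as high in the smoker group.

5.177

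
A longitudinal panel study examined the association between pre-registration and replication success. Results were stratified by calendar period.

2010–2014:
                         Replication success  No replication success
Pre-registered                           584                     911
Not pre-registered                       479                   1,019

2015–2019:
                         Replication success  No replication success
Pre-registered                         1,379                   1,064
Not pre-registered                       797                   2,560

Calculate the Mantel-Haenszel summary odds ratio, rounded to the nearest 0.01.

OR_MH = Σ(aᵢdᵢ/nᵢ) / Σ(bᵢcᵢ/nᵢ), where nᵢ is the stratum total.
Stratum 1 (2010–2014): n = 2993; a·d/n = 584·1019/2993 = 198.8293; b·c/n = 911·479/2993 = 145.7965
Stratum 2 (2015–2019): n = 5800; a·d/n = 1379·2560/5800 = 608.6621; b·c/n = 1064·797/5800 = 146.2083
OR_MH = (198.8293 + 608.6621) / (145.7965 + 146.2083) = 807.4913 / 292.0048 = 2.76534

2.77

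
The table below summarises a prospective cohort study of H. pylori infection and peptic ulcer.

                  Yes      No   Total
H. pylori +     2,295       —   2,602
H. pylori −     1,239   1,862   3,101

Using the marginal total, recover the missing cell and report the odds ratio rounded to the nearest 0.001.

The missing cell is in the exposed row: 2602 − 2295 = 307.
So a = 2295, b = 307, c = 1239, d = 1862.
OR = (a·d)/(b·c) = (2295 × 1862) / (307 × 1239) = 4273290 / 380373 = 11.23447

11.234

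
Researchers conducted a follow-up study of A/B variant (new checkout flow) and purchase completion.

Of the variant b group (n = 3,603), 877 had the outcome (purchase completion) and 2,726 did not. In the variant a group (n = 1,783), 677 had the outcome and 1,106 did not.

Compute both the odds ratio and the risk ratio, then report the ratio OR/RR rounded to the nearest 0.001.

0.820

From the description: a = 877, b = 2726, c = 677, d = 1106.
OR = (877·1106)/(2726·677) = 969962/1845502 = 0.52558
Risk in exposed = 877/3603 = 0.24341; risk in unexposed = 677/1783 = 0.37970; RR = 0.64106
OR/RR = 0.52558 / 0.64106 = 0.81986
The outcome is not rare, so the OR lies further from 1 than the RR.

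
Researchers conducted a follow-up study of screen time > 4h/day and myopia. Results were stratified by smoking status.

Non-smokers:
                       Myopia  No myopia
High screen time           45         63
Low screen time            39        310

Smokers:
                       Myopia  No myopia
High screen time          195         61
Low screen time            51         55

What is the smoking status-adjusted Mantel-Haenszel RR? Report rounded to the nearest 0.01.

RR_MH = Σ(aᵢ·n₀ᵢ/nᵢ) / Σ(cᵢ·n₁ᵢ/nᵢ), with n₁ᵢ = aᵢ+bᵢ (exposed), n₀ᵢ = cᵢ+dᵢ (unexposed), nᵢ = n₁ᵢ+n₀ᵢ.
Stratum 1 (Non-smokers): n₁ = 108, n₀ = 349, n = 457; a·n₀/n = 45·349/457 = 34.3654; c·n₁/n = 39·108/457 = 9.2166
Stratum 2 (Smokers): n₁ = 256, n₀ = 106, n = 362; a·n₀/n = 195·106/362 = 57.0994; c·n₁/n = 51·256/362 = 36.0663
RR_MH = (34.3654 + 57.0994) / (9.2166 + 36.0663) = 91.4649 / 45.2829 = 2.01985

2.02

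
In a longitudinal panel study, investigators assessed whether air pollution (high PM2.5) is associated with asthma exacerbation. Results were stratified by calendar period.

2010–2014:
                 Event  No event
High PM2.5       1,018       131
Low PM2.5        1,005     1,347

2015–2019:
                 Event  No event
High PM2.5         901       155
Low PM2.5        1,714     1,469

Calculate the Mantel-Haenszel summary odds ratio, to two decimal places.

7.02

OR_MH = Σ(aᵢdᵢ/nᵢ) / Σ(bᵢcᵢ/nᵢ), where nᵢ is the stratum total.
Stratum 1 (2010–2014): n = 3501; a·d/n = 1018·1347/3501 = 391.6727; b·c/n = 131·1005/3501 = 37.6050
Stratum 2 (2015–2019): n = 4239; a·d/n = 901·1469/4239 = 312.2361; b·c/n = 155·1714/4239 = 62.6728
OR_MH = (391.6727 + 312.2361) / (37.6050 + 62.6728) = 703.9088 / 100.2778 = 7.01959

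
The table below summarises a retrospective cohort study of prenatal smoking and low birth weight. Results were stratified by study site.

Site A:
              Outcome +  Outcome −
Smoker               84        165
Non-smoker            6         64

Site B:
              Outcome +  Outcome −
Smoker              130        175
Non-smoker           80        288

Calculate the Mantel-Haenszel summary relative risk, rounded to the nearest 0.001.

2.187

RR_MH = Σ(aᵢ·n₀ᵢ/nᵢ) / Σ(cᵢ·n₁ᵢ/nᵢ), with n₁ᵢ = aᵢ+bᵢ (exposed), n₀ᵢ = cᵢ+dᵢ (unexposed), nᵢ = n₁ᵢ+n₀ᵢ.
Stratum 1 (Site A): n₁ = 249, n₀ = 70, n = 319; a·n₀/n = 84·70/319 = 18.4326; c·n₁/n = 6·249/319 = 4.6834
Stratum 2 (Site B): n₁ = 305, n₀ = 368, n = 673; a·n₀/n = 130·368/673 = 71.0847; c·n₁/n = 80·305/673 = 36.2556
RR_MH = (18.4326 + 71.0847) / (4.6834 + 36.2556) = 89.5173 / 40.9390 = 2.18660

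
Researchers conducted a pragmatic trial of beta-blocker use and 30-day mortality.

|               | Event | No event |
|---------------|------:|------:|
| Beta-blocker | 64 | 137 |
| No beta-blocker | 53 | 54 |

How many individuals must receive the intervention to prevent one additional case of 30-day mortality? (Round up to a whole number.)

Risk in treated group = 64/201 = 0.31841; risk in control = 53/107 = 0.49533.
Absolute risk reduction = 0.49533 − 0.31841 = 0.17692
NNT = 1 / ARR = 1 / 0.17692 = 5.652 → round up → 6

6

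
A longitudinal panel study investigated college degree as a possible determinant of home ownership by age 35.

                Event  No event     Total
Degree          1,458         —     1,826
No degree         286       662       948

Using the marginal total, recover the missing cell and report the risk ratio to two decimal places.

The missing cell is in the exposed row: 1826 − 1458 = 368.
So a = 1458, b = 368, c = 286, d = 662.
RR = [a/(a+b)] / [c/(c+d)] = (1458/1826) / (286/948) = 0.79847/0.30169 = 2.64667

2.65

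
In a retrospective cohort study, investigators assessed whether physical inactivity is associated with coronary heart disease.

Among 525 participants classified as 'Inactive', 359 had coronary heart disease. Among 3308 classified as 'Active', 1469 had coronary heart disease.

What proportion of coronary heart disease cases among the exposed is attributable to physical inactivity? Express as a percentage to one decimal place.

From the description: a = 359, b = 166, c = 1469, d = 1839.
Risk in exposed = 359/525 = 0.68381; risk in unexposed = 1469/3308 = 0.44407.
RR = 0.68381/0.44407 = 1.53985
AR% = (RR − 1)/RR × 100 = (1.53985 − 1)/1.53985 × 100 = 35.0587%

35.1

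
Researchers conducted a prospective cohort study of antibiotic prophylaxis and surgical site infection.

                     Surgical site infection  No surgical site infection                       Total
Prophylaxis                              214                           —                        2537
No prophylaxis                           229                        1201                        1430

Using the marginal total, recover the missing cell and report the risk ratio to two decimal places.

0.53

The missing cell is in the exposed row: 2537 − 214 = 2323.
So a = 214, b = 2323, c = 229, d = 1201.
RR = [a/(a+b)] / [c/(c+d)] = (214/2537) / (229/1430) = 0.08435/0.16014 = 0.52674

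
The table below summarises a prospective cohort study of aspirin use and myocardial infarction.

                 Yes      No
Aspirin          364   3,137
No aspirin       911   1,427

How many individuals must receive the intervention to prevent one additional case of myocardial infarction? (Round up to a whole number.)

Risk in treated group = 364/3501 = 0.10397; risk in control = 911/2338 = 0.38965.
Absolute risk reduction = 0.38965 − 0.10397 = 0.28568
NNT = 1 / ARR = 1 / 0.28568 = 3.500 → round up → 4

4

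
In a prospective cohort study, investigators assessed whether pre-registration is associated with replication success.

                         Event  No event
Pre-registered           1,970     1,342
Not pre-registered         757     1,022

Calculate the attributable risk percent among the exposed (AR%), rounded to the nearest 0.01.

28.46

Cells: a = 1970, b = 1342, c = 757, d = 1022.
Risk in exposed = 1970/3312 = 0.59481; risk in unexposed = 757/1779 = 0.42552.
RR = 0.59481/0.42552 = 1.39784
AR% = (RR − 1)/RR × 100 = (1.39784 − 1)/1.39784 × 100 = 28.4608%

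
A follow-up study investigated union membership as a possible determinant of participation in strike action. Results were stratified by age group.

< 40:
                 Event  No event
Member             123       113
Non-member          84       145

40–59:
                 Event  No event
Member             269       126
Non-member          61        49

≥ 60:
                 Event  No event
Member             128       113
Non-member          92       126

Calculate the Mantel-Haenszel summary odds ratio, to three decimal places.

OR_MH = Σ(aᵢdᵢ/nᵢ) / Σ(bᵢcᵢ/nᵢ), where nᵢ is the stratum total.
Stratum 1 (< 40): n = 465; a·d/n = 123·145/465 = 38.3548; b·c/n = 113·84/465 = 20.4129
Stratum 2 (40–59): n = 505; a·d/n = 269·49/505 = 26.1010; b·c/n = 126·61/505 = 15.2198
Stratum 3 (≥ 60): n = 459; a·d/n = 128·126/459 = 35.1373; b·c/n = 113·92/459 = 22.6492
OR_MH = (38.3548 + 26.1010 + 35.1373) / (20.4129 + 15.2198 + 22.6492) = 99.5931 / 58.2819 = 1.70882

1.709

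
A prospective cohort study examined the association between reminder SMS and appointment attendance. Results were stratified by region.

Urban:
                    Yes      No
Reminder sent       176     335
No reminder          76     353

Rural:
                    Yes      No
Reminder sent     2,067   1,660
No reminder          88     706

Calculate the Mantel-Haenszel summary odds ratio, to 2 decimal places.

6.55

OR_MH = Σ(aᵢdᵢ/nᵢ) / Σ(bᵢcᵢ/nᵢ), where nᵢ is the stratum total.
Stratum 1 (Urban): n = 940; a·d/n = 176·353/940 = 66.0936; b·c/n = 335·76/940 = 27.0851
Stratum 2 (Rural): n = 4521; a·d/n = 2067·706/4521 = 322.7830; b·c/n = 1660·88/4521 = 32.3114
OR_MH = (66.0936 + 322.7830) / (27.0851 + 32.3114) = 388.8766 / 59.3965 = 6.54713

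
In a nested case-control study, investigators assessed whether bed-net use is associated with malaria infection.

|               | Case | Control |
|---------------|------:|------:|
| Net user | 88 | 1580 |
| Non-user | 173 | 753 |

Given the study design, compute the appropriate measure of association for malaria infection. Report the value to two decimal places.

0.24

Cells: a = 88, b = 1580, c = 173, d = 753.
This is a nested case-control study: participants were sampled on outcome status, so risks in the source population cannot be estimated directly — relative risk is not valid here. The odds ratio is the appropriate measure.
OR = (a·d)/(b·c) = (88 × 753) / (1580 × 173) = 66264 / 273340 = 0.24242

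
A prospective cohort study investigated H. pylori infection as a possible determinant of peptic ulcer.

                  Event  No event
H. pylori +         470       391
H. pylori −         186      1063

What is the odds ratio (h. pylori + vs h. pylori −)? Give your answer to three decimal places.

6.870

Cells: a = 470, b = 391, c = 186, d = 1063.
OR = (a·d)/(b·c) = (470 × 1063) / (391 × 186) = 499610 / 72726 = 6.86976
The odds of peptic ulcer are about 6.87 times as high in the h. pylori + group.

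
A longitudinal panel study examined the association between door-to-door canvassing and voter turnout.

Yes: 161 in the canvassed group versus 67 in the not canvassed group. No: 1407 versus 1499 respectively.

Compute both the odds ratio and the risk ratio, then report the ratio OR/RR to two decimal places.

From the description: a = 161, b = 1407, c = 67, d = 1499.
OR = (161·1499)/(1407·67) = 241339/94269 = 2.56011
Risk in exposed = 161/1568 = 0.10268; risk in unexposed = 67/1566 = 0.04278; RR = 2.39992
OR/RR = 2.56011 / 2.39992 = 1.06675
The outcome is not rare, so the OR lies further from 1 than the RR.

1.07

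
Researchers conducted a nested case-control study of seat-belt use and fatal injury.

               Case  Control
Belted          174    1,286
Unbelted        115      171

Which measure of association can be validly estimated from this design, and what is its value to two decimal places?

Cells: a = 174, b = 1286, c = 115, d = 171.
This is a nested case-control study: participants were sampled on outcome status, so risks in the source population cannot be estimated directly — relative risk is not valid here. The odds ratio is the appropriate measure.
OR = (a·d)/(b·c) = (174 × 171) / (1286 × 115) = 29754 / 147890 = 0.20119

0.20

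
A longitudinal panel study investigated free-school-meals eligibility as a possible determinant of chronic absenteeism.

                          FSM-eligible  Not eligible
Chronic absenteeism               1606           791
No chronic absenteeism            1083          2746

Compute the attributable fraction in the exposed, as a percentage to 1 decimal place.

Reading the table with exposure as columns: a = 1606 (FSM-eligible, case), b = 1083 (FSM-eligible, non-case), c = 791 (Not eligible, case), d = 2746.
Risk in exposed = 1606/2689 = 0.59725; risk in unexposed = 791/3537 = 0.22364.
RR = 0.59725/0.22364 = 2.67063
AR% = (RR − 1)/RR × 100 = (2.67063 − 1)/2.67063 × 100 = 62.5556%

62.6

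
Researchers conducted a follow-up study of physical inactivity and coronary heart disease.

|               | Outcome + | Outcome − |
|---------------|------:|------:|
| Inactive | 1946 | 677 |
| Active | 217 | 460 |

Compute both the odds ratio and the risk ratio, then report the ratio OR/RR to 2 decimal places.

2.63

Cells: a = 1946, b = 677, c = 217, d = 460.
OR = (1946·460)/(677·217) = 895160/146909 = 6.09330
Risk in exposed = 1946/2623 = 0.74190; risk in unexposed = 217/677 = 0.32053; RR = 2.31459
OR/RR = 6.09330 / 2.31459 = 2.63256
The outcome is not rare, so the OR lies further from 1 than the RR.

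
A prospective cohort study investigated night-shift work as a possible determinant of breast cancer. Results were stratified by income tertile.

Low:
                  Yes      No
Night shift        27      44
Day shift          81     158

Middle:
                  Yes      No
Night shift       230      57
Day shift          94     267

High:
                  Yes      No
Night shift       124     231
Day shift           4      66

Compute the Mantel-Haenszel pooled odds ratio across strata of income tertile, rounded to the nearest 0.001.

5.825

OR_MH = Σ(aᵢdᵢ/nᵢ) / Σ(bᵢcᵢ/nᵢ), where nᵢ is the stratum total.
Stratum 1 (Low): n = 310; a·d/n = 27·158/310 = 13.7613; b·c/n = 44·81/310 = 11.4968
Stratum 2 (Middle): n = 648; a·d/n = 230·267/648 = 94.7685; b·c/n = 57·94/648 = 8.2685
Stratum 3 (High): n = 425; a·d/n = 124·66/425 = 19.2565; b·c/n = 231·4/425 = 2.1741
OR_MH = (13.7613 + 94.7685 + 19.2565) / (11.4968 + 8.2685 + 2.1741) = 127.7863 / 21.9394 = 5.82451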